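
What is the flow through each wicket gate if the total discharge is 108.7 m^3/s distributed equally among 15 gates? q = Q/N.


q = 108.7 / 15 = 7.2467 m^3/s


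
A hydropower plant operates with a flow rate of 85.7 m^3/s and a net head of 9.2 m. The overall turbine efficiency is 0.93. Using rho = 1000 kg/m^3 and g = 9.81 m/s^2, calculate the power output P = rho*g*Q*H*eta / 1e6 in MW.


P = 1000 * 9.81 * 85.7 * 9.2 * 0.93 / 1e6 = 7.1932 MW


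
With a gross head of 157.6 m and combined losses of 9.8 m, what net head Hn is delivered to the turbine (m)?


Hn = 157.6 - 9.8 = 147.8000 m


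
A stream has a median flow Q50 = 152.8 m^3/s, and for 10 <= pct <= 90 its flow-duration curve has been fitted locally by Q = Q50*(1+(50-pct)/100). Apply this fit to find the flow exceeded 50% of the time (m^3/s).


Q = 152.8 * (1 + (50 - 50)/100) = 152.8000 m^3/s


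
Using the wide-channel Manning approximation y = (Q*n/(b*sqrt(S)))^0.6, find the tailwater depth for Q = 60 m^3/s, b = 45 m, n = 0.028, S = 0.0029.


y = (60 * 0.028 / (45 * 0.0029^0.5))^0.6 = 0.8027 m


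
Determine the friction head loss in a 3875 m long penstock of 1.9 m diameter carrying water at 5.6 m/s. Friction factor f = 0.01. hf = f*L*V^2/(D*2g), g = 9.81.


hf = 0.01 * 3875 * 5.6^2 / (1.9 * 2 * 9.81) = 32.5983 m


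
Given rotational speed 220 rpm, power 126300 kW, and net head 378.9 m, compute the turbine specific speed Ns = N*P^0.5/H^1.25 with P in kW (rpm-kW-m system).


Ns = 220 * 126300^0.5 / 378.9^1.25 = 46.7701


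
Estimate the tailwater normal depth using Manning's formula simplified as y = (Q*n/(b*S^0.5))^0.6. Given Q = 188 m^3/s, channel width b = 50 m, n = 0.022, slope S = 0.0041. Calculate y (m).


y = (188 * 0.022 / (50 * 0.0041^0.5))^0.6 = 1.1661 m


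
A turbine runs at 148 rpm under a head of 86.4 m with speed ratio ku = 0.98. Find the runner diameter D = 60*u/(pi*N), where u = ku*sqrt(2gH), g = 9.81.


u = 0.98 * sqrt(2*9.81*86.4) = 40.3490 m/s
D = 60 * 40.3490 / (pi * 148) = 5.2068 m


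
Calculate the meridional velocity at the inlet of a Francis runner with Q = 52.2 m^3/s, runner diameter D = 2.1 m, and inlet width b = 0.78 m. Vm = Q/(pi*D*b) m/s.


Vm = 52.2 / (pi * 2.1 * 0.78) = 10.1439 m/s


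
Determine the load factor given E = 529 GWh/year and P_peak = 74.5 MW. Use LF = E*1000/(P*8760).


LF = 529 * 1000 / (74.5 * 8760) = 0.8106


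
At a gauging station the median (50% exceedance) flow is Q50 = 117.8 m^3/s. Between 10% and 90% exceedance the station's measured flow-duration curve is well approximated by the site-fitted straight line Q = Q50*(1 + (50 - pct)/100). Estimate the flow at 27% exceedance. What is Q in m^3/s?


Q = 117.8 * (1 + (50 - 27)/100) = 144.8940 m^3/s


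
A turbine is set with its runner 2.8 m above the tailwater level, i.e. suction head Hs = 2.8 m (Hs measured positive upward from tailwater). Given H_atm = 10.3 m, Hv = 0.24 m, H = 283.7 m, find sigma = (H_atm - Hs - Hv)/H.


sigma = (10.3 - 2.8 - 0.24) / 283.7 = 0.0256


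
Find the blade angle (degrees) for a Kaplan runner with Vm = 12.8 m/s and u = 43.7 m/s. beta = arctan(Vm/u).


beta = arctan(12.8 / 43.7) = 16.3256 degrees


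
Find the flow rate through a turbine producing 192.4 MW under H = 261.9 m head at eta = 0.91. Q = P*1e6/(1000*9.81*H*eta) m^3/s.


Q = 192.4 * 1e6 / (1000 * 9.81 * 261.9 * 0.91) = 82.2923 m^3/s


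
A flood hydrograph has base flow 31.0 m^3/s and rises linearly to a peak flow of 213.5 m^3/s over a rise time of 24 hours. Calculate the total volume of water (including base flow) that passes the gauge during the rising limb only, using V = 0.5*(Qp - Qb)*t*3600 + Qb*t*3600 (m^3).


V = 0.5*(213.5 - 31.0)*24*3600 + 31.0*24*3600 = 1.0562e+07 m^3


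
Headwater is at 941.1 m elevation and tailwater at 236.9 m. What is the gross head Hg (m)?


Hg = 941.1 - 236.9 = 704.2000 m


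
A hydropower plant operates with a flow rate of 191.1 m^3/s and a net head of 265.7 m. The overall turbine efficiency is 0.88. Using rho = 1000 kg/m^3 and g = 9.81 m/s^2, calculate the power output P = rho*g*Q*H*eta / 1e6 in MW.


P = 1000 * 9.81 * 191.1 * 265.7 * 0.88 / 1e6 = 438.3328 MW


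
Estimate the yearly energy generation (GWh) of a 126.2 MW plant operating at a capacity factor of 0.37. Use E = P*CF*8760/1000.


E = 126.2 * 0.37 * 8760 / 1000 = 409.0394 GWh


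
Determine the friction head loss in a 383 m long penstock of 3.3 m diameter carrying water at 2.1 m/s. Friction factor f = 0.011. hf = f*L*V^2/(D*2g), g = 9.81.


hf = 0.011 * 383 * 2.1^2 / (3.3 * 2 * 9.81) = 0.2870 m


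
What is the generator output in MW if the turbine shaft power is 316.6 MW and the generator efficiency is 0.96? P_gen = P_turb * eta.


P_gen = 316.6 * 0.96 = 303.9360 MW


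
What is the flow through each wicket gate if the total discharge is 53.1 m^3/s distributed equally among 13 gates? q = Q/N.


q = 53.1 / 13 = 4.0846 m^3/s


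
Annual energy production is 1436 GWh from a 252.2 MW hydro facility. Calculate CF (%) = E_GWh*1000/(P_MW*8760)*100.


CF = 1436 * 1000 / (252.2 * 8760) * 100 = 64.9988 %


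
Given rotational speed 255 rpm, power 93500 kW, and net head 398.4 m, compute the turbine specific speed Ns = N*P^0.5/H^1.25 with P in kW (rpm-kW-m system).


Ns = 255 * 93500^0.5 / 398.4^1.25 = 43.8073


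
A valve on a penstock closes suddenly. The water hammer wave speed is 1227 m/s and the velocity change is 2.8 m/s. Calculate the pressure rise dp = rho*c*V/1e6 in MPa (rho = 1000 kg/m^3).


dp = 1000 * 1227 * 2.8 / 1e6 = 3.4356 MPa


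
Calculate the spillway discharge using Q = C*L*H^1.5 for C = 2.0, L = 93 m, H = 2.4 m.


Q = 2.0 * 93 * 2.4^1.5 = 691.5599 m^3/s


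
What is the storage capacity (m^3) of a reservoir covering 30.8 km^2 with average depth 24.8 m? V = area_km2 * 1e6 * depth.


V = 30.8 * 1e6 * 24.8 = 7.6384e+08 m^3


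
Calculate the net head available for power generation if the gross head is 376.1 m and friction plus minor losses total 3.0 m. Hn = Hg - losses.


Hn = 376.1 - 3.0 = 373.1000 m


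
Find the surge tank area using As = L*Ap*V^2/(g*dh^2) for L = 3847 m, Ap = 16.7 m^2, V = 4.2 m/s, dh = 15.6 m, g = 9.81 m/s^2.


As = 3847 * 16.7 * 4.2^2 / (9.81 * 15.6^2) = 474.6998 m^2


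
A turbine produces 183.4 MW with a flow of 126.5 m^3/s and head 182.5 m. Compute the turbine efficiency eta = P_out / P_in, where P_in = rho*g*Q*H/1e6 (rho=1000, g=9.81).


P_in = 1000 * 9.81 * 126.5 * 182.5 / 1e6 = 226.4761 MW
eta = 183.4 / 226.4761 = 0.8098


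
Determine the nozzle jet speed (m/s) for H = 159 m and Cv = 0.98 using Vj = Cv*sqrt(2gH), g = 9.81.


Vj = 0.98 * sqrt(2*9.81*159) = 54.7361 m/s


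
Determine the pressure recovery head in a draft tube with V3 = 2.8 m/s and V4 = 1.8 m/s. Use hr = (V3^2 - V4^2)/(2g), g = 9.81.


hr = (2.8^2 - 1.8^2) / (2*9.81) = 0.2345 m


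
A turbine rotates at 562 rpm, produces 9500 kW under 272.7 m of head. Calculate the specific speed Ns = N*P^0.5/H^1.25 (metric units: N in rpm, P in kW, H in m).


Ns = 562 * 9500^0.5 / 272.7^1.25 = 49.4301


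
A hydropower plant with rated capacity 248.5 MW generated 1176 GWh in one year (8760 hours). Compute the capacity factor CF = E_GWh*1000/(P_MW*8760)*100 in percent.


CF = 1176 * 1000 / (248.5 * 8760) * 100 = 54.0228 %


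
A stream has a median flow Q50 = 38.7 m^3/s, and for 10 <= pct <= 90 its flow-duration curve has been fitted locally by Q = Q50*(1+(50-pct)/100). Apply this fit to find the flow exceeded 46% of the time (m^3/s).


Q = 38.7 * (1 + (50 - 46)/100) = 40.2480 m^3/s


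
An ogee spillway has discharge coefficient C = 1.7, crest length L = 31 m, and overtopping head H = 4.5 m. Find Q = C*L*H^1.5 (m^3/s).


Q = 1.7 * 31 * 4.5^1.5 = 503.0711 m^3/s


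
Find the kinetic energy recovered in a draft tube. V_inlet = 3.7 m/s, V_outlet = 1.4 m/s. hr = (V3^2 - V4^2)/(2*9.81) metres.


hr = (3.7^2 - 1.4^2) / (2*9.81) = 0.5979 m


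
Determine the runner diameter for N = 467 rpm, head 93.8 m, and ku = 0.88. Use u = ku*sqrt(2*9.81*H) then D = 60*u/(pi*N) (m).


u = 0.88 * sqrt(2*9.81*93.8) = 37.7514 m/s
D = 60 * 37.7514 / (pi * 467) = 1.5439 m


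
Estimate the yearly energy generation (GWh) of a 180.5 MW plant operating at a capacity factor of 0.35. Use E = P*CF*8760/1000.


E = 180.5 * 0.35 * 8760 / 1000 = 553.4130 GWh


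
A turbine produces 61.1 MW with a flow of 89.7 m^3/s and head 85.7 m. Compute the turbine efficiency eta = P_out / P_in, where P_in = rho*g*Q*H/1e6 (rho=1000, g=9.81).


P_in = 1000 * 9.81 * 89.7 * 85.7 / 1e6 = 75.4123 MW
eta = 61.1 / 75.4123 = 0.8102


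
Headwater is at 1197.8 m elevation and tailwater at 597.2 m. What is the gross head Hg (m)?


Hg = 1197.8 - 597.2 = 600.6000 m


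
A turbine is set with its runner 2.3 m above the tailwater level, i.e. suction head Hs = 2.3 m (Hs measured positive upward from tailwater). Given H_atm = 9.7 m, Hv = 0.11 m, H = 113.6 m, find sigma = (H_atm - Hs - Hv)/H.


sigma = (9.7 - 2.3 - 0.11) / 113.6 = 0.0642


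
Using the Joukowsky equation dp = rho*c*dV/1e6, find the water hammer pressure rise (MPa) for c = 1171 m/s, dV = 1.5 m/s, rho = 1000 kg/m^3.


dp = 1000 * 1171 * 1.5 / 1e6 = 1.7565 MPa


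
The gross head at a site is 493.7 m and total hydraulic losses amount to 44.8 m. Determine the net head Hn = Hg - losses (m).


Hn = 493.7 - 44.8 = 448.9000 m


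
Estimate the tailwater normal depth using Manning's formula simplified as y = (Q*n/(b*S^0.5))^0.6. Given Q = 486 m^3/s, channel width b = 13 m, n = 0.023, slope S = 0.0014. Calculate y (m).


y = (486 * 0.023 / (13 * 0.0014^0.5))^0.6 = 6.5586 m


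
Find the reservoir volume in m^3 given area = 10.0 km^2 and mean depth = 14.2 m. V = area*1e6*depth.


V = 10.0 * 1e6 * 14.2 = 1.4200e+08 m^3


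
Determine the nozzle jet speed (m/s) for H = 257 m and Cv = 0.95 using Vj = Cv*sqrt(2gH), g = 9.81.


Vj = 0.95 * sqrt(2*9.81*257) = 67.4590 m/s


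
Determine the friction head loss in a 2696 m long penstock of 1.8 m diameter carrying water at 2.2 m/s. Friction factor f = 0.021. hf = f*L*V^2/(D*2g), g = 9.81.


hf = 0.021 * 2696 * 2.2^2 / (1.8 * 2 * 9.81) = 7.7591 m


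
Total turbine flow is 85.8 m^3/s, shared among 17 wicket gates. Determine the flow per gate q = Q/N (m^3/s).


q = 85.8 / 17 = 5.0471 m^3/s


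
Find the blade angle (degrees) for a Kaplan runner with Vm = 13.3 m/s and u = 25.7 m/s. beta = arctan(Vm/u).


beta = arctan(13.3 / 25.7) = 27.3620 degrees


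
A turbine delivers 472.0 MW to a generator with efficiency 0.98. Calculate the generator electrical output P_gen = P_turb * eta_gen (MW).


P_gen = 472.0 * 0.98 = 462.5600 MW


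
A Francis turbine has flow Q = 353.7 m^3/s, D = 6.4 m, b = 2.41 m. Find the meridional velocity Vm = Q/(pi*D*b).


Vm = 353.7 / (pi * 6.4 * 2.41) = 7.2994 m/s


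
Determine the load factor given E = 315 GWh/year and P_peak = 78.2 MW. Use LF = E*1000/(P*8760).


LF = 315 * 1000 / (78.2 * 8760) = 0.4598


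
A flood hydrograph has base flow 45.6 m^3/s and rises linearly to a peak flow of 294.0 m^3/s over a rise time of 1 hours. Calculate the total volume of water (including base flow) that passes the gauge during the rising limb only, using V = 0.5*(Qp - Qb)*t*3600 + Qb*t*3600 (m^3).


V = 0.5*(294.0 - 45.6)*1*3600 + 45.6*1*3600 = 611280.0000 m^3


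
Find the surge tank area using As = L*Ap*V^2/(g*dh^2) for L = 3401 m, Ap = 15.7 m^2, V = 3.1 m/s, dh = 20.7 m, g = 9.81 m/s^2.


As = 3401 * 15.7 * 3.1^2 / (9.81 * 20.7^2) = 122.0731 m^2


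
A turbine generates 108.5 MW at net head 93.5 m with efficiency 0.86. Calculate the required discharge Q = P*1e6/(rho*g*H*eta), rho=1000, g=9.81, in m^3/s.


Q = 108.5 * 1e6 / (1000 * 9.81 * 93.5 * 0.86) = 137.5469 m^3/s


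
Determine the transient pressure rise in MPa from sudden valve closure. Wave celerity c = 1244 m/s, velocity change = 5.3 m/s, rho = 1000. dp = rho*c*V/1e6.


dp = 1000 * 1244 * 5.3 / 1e6 = 6.5932 MPa


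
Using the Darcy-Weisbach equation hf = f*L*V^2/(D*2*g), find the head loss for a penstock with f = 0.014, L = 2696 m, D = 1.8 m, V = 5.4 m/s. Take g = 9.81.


hf = 0.014 * 2696 * 5.4^2 / (1.8 * 2 * 9.81) = 31.1648 m


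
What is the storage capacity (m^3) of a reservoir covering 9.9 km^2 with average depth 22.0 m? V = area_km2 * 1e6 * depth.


V = 9.9 * 1e6 * 22.0 = 2.1780e+08 m^3


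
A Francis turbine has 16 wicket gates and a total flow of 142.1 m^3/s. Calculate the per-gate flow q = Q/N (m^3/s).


q = 142.1 / 16 = 8.8812 m^3/s


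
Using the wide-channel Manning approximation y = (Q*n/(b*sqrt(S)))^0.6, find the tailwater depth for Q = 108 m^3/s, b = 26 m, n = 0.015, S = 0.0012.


y = (108 * 0.015 / (26 * 0.0012^0.5))^0.6 = 1.4222 m


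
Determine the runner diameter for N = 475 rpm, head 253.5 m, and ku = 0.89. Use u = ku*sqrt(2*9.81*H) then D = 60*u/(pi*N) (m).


u = 0.89 * sqrt(2*9.81*253.5) = 62.7666 m/s
D = 60 * 62.7666 / (pi * 475) = 2.5237 m


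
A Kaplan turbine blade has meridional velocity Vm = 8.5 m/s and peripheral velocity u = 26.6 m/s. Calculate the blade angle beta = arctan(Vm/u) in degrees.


beta = arctan(8.5 / 26.6) = 17.7212 degrees


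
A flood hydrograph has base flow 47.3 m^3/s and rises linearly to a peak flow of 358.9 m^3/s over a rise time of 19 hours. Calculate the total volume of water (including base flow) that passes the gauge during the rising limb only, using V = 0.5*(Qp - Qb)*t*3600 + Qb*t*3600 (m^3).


V = 0.5*(358.9 - 47.3)*19*3600 + 47.3*19*3600 = 1.3892e+07 m^3


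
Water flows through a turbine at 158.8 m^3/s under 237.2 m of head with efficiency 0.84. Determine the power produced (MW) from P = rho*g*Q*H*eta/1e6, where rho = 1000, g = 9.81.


P = 1000 * 9.81 * 158.8 * 237.2 * 0.84 / 1e6 = 310.3941 MW


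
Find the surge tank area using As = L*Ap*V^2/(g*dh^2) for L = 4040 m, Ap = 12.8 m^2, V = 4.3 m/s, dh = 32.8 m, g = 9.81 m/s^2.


As = 4040 * 12.8 * 4.3^2 / (9.81 * 32.8^2) = 90.5965 m^2


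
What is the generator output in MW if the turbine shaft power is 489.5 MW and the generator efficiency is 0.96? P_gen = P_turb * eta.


P_gen = 489.5 * 0.96 = 469.9200 MW


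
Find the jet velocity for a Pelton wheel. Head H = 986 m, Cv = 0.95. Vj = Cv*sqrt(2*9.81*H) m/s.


Vj = 0.95 * sqrt(2*9.81*986) = 132.1331 m/s


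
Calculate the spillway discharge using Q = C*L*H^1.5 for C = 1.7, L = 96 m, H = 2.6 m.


Q = 1.7 * 96 * 2.6^1.5 = 684.1954 m^3/s


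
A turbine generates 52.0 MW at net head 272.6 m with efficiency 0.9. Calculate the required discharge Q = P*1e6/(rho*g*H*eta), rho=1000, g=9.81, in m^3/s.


Q = 52.0 * 1e6 / (1000 * 9.81 * 272.6 * 0.9) = 21.6056 m^3/s


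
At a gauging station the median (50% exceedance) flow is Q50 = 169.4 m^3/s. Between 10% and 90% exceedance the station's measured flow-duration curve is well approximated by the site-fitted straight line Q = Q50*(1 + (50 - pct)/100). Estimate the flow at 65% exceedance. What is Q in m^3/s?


Q = 169.4 * (1 + (50 - 65)/100) = 143.9900 m^3/s


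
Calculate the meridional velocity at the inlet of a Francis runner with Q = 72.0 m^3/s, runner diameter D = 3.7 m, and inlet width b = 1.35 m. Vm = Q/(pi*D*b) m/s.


Vm = 72.0 / (pi * 3.7 * 1.35) = 4.5883 m/s


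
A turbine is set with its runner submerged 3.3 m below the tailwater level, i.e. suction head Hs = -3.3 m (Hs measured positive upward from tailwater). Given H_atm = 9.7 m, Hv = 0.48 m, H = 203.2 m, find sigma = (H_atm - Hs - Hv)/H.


sigma = (9.7 - (-3.3) - 0.48) / 203.2 = 0.0616


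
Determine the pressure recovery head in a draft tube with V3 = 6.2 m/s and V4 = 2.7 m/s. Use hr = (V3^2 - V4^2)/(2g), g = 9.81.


hr = (6.2^2 - 2.7^2) / (2*9.81) = 1.5877 m


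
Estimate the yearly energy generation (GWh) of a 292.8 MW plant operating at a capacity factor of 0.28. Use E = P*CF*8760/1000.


E = 292.8 * 0.28 * 8760 / 1000 = 718.1798 GWh


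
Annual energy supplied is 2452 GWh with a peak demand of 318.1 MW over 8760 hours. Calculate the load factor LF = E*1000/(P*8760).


LF = 2452 * 1000 / (318.1 * 8760) = 0.8799


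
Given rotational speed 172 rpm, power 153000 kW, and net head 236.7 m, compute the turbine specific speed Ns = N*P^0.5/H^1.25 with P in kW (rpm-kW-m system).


Ns = 172 * 153000^0.5 / 236.7^1.25 = 72.4647


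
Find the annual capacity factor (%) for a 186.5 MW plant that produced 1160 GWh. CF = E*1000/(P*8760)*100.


CF = 1160 * 1000 / (186.5 * 8760) * 100 = 71.0027 %


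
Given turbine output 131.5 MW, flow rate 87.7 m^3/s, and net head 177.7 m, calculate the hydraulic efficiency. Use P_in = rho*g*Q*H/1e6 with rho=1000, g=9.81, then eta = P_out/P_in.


P_in = 1000 * 9.81 * 87.7 * 177.7 / 1e6 = 152.8819 MW
eta = 131.5 / 152.8819 = 0.8601


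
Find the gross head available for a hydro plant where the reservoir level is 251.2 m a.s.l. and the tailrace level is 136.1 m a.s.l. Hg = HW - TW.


Hg = 251.2 - 136.1 = 115.1000 m


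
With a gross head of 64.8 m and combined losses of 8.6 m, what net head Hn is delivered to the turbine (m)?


Hn = 64.8 - 8.6 = 56.2000 m


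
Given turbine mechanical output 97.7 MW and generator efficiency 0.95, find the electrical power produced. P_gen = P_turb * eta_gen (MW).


P_gen = 97.7 * 0.95 = 92.8150 MW


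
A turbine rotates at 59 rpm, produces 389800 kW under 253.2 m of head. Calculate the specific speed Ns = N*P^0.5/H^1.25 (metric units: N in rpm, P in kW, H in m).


Ns = 59 * 389800^0.5 / 253.2^1.25 = 36.4706


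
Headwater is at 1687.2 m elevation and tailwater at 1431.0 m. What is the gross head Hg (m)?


Hg = 1687.2 - 1431.0 = 256.2000 m


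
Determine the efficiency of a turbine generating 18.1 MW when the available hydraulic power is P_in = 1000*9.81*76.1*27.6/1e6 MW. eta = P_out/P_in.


P_in = 1000 * 9.81 * 76.1 * 27.6 / 1e6 = 20.6045 MW
eta = 18.1 / 20.6045 = 0.8784


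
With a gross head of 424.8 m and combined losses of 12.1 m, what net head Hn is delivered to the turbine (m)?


Hn = 424.8 - 12.1 = 412.7000 m


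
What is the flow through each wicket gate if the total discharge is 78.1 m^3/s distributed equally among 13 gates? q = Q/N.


q = 78.1 / 13 = 6.0077 m^3/s


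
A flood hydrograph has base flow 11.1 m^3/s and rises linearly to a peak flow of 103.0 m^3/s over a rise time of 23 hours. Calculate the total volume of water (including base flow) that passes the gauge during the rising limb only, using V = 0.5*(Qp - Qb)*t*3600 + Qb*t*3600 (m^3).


V = 0.5*(103.0 - 11.1)*23*3600 + 11.1*23*3600 = 4.7237e+06 m^3


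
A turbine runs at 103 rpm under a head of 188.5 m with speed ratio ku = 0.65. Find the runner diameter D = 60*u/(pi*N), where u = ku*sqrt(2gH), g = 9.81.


u = 0.65 * sqrt(2*9.81*188.5) = 39.5292 m/s
D = 60 * 39.5292 / (pi * 103) = 7.3296 m


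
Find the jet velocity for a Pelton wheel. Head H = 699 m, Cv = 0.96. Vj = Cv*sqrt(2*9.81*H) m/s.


Vj = 0.96 * sqrt(2*9.81*699) = 112.4241 m/s


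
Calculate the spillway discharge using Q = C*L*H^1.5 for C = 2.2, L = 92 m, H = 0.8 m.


Q = 2.2 * 92 * 0.8^1.5 = 144.8257 m^3/s


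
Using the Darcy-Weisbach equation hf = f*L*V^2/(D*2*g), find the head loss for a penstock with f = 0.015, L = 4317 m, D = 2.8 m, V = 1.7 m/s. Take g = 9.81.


hf = 0.015 * 4317 * 1.7^2 / (2.8 * 2 * 9.81) = 3.4065 m


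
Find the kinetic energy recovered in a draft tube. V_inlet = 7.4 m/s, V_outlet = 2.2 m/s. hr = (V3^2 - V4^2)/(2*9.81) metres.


hr = (7.4^2 - 2.2^2) / (2*9.81) = 2.5443 m


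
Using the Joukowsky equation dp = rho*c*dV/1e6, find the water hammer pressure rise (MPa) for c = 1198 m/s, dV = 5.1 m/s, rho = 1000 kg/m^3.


dp = 1000 * 1198 * 5.1 / 1e6 = 6.1098 MPa


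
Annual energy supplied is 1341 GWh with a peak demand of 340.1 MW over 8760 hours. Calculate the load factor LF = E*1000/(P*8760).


LF = 1341 * 1000 / (340.1 * 8760) = 0.4501


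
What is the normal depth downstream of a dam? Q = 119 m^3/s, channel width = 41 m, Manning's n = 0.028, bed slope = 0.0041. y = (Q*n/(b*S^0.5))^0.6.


y = (119 * 0.028 / (41 * 0.0041^0.5))^0.6 = 1.1538 m


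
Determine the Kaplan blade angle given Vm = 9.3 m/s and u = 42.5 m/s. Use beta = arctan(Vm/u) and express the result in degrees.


beta = arctan(9.3 / 42.5) = 12.3431 degrees


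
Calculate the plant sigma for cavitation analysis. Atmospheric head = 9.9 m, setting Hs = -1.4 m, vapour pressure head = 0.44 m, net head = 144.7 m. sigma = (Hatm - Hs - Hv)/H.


sigma = (9.9 - (-1.4) - 0.44) / 144.7 = 0.0751


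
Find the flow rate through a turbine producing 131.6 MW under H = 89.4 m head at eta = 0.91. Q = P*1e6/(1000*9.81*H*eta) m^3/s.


Q = 131.6 * 1e6 / (1000 * 9.81 * 89.4 * 0.91) = 164.8952 m^3/s


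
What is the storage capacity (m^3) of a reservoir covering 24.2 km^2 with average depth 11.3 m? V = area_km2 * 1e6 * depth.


V = 24.2 * 1e6 * 11.3 = 2.7346e+08 m^3


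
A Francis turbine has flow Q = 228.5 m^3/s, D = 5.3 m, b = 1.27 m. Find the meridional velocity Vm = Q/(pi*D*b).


Vm = 228.5 / (pi * 5.3 * 1.27) = 10.8058 m/s


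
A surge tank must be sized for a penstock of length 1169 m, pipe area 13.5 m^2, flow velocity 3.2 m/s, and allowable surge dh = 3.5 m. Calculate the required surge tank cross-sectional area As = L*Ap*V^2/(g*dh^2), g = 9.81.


As = 1169 * 13.5 * 3.2^2 / (9.81 * 3.5^2) = 1344.7549 m^2


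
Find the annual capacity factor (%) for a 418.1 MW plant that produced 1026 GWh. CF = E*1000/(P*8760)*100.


CF = 1026 * 1000 / (418.1 * 8760) * 100 = 28.0132 %


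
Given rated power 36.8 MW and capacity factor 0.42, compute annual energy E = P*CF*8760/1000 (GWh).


E = 36.8 * 0.42 * 8760 / 1000 = 135.3946 GWh


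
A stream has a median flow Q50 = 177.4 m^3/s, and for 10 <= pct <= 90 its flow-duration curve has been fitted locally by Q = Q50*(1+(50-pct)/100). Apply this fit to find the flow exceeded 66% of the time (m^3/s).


Q = 177.4 * (1 + (50 - 66)/100) = 149.0160 m^3/s


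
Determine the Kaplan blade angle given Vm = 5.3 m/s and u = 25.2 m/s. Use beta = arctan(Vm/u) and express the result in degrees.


beta = arctan(5.3 / 25.2) = 11.8772 degrees


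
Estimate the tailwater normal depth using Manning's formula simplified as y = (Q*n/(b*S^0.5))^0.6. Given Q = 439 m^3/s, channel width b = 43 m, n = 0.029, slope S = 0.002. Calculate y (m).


y = (439 * 0.029 / (43 * 0.002^0.5))^0.6 = 3.1083 m


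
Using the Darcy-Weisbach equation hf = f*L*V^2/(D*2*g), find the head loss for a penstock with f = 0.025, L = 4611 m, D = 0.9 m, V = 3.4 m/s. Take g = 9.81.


hf = 0.025 * 4611 * 3.4^2 / (0.9 * 2 * 9.81) = 75.4660 m


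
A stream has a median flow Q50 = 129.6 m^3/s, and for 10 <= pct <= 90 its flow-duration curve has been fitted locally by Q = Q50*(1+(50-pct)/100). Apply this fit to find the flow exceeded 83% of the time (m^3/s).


Q = 129.6 * (1 + (50 - 83)/100) = 86.8320 m^3/s


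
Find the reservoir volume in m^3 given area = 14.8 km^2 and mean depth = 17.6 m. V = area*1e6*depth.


V = 14.8 * 1e6 * 17.6 = 2.6048e+08 m^3


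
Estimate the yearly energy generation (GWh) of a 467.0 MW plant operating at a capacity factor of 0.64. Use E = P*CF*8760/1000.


E = 467.0 * 0.64 * 8760 / 1000 = 2618.1888 GWh


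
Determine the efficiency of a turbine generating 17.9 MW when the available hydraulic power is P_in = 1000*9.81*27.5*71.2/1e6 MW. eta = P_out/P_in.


P_in = 1000 * 9.81 * 27.5 * 71.2 / 1e6 = 19.2080 MW
eta = 17.9 / 19.2080 = 0.9319


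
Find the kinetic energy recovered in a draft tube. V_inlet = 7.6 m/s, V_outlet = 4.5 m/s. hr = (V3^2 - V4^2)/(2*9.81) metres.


hr = (7.6^2 - 4.5^2) / (2*9.81) = 1.9118 m


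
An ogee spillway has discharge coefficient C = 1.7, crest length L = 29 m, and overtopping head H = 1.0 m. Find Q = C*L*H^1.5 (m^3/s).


Q = 1.7 * 29 * 1.0^1.5 = 49.3000 m^3/s


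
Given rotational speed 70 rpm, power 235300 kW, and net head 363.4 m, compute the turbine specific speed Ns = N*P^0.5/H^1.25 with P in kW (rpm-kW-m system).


Ns = 70 * 235300^0.5 / 363.4^1.25 = 21.4007


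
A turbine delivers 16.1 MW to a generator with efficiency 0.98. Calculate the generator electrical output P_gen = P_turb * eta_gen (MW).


P_gen = 16.1 * 0.98 = 15.7780 MW


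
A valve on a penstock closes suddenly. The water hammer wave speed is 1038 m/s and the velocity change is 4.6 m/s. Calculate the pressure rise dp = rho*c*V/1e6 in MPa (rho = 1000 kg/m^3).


dp = 1000 * 1038 * 4.6 / 1e6 = 4.7748 MPa


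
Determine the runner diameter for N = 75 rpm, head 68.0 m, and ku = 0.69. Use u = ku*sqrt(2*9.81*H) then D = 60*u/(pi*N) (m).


u = 0.69 * sqrt(2*9.81*68.0) = 25.2030 m/s
D = 60 * 25.2030 / (pi * 75) = 6.4179 m


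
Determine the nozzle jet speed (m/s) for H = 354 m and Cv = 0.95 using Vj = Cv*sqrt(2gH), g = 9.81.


Vj = 0.95 * sqrt(2*9.81*354) = 79.1726 m/s


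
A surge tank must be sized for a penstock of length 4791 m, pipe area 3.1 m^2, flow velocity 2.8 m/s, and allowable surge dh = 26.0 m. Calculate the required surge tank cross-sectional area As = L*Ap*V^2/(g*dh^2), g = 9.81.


As = 4791 * 3.1 * 2.8^2 / (9.81 * 26.0^2) = 17.5585 m^2


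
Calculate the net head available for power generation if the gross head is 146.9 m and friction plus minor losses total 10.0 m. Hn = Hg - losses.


Hn = 146.9 - 10.0 = 136.9000 m


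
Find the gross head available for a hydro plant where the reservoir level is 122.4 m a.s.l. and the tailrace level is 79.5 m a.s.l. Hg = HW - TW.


Hg = 122.4 - 79.5 = 42.9000 m


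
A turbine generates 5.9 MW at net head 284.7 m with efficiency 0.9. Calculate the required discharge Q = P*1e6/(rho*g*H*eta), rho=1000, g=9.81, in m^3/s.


Q = 5.9 * 1e6 / (1000 * 9.81 * 284.7 * 0.9) = 2.3472 m^3/s


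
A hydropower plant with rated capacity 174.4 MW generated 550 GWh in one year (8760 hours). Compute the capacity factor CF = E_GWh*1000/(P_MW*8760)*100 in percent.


CF = 550 * 1000 / (174.4 * 8760) * 100 = 36.0008 %


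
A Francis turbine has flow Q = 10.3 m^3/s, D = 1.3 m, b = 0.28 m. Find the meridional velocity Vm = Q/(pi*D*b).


Vm = 10.3 / (pi * 1.3 * 0.28) = 9.0071 m/s


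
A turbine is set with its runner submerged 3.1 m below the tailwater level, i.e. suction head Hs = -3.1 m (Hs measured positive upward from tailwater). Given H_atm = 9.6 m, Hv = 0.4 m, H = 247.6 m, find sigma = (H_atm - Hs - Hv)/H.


sigma = (9.6 - (-3.1) - 0.4) / 247.6 = 0.0497


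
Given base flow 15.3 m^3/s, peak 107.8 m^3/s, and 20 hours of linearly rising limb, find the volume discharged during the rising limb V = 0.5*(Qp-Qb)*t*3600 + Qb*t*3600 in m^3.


V = 0.5*(107.8 - 15.3)*20*3600 + 15.3*20*3600 = 4.4316e+06 m^3


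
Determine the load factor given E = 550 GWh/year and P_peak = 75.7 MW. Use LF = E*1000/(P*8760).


LF = 550 * 1000 / (75.7 * 8760) = 0.8294


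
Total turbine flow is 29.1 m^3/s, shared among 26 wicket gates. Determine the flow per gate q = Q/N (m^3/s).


q = 29.1 / 26 = 1.1192 m^3/s


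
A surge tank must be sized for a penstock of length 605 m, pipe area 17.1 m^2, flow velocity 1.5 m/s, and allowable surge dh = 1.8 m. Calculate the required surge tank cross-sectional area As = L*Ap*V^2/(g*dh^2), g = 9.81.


As = 605 * 17.1 * 1.5^2 / (9.81 * 1.8^2) = 732.3522 m^2


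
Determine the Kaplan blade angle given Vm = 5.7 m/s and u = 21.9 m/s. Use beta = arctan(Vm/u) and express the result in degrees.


beta = arctan(5.7 / 21.9) = 14.5889 degrees


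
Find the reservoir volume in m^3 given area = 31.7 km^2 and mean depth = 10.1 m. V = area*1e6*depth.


V = 31.7 * 1e6 * 10.1 = 3.2017e+08 m^3


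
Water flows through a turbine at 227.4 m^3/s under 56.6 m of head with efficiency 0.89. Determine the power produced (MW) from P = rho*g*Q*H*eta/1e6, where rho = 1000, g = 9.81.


P = 1000 * 9.81 * 227.4 * 56.6 * 0.89 / 1e6 = 112.3740 MW


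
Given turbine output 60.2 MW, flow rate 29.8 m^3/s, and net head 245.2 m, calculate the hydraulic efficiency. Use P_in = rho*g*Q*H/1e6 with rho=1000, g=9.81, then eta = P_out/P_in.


P_in = 1000 * 9.81 * 29.8 * 245.2 / 1e6 = 71.6813 MW
eta = 60.2 / 71.6813 = 0.8398


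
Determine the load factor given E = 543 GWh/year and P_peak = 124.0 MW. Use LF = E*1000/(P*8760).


LF = 543 * 1000 / (124.0 * 8760) = 0.4999


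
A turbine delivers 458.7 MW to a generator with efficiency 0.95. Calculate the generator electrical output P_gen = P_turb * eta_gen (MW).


P_gen = 458.7 * 0.95 = 435.7650 MW


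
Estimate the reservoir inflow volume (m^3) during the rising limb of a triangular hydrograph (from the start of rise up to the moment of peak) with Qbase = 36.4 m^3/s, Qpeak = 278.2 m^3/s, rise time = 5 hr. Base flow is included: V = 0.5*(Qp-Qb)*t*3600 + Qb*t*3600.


V = 0.5*(278.2 - 36.4)*5*3600 + 36.4*5*3600 = 2.8314e+06 m^3


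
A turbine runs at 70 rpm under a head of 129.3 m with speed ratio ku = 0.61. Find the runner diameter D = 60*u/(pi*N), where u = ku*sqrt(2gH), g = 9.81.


u = 0.61 * sqrt(2*9.81*129.3) = 30.7241 m/s
D = 60 * 30.7241 / (pi * 70) = 8.3827 m


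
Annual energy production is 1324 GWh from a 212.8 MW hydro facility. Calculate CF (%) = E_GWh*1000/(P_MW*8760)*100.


CF = 1324 * 1000 / (212.8 * 8760) * 100 = 71.0252 %


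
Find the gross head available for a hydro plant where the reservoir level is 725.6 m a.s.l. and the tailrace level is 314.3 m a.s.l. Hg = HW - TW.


Hg = 725.6 - 314.3 = 411.3000 m


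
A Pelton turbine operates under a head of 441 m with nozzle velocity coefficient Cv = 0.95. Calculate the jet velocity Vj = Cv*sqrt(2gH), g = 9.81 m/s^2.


Vj = 0.95 * sqrt(2*9.81*441) = 88.3675 m/s


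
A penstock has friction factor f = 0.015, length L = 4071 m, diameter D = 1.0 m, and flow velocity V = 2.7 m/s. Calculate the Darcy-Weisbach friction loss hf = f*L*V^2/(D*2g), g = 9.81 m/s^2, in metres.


hf = 0.015 * 4071 * 2.7^2 / (1.0 * 2 * 9.81) = 22.6893 m


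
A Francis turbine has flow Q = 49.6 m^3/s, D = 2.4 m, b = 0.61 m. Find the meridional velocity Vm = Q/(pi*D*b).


Vm = 49.6 / (pi * 2.4 * 0.61) = 10.7843 m/s


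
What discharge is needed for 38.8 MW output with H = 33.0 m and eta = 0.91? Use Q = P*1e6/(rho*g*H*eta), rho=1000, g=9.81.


Q = 38.8 * 1e6 / (1000 * 9.81 * 33.0 * 0.91) = 131.7066 m^3/s


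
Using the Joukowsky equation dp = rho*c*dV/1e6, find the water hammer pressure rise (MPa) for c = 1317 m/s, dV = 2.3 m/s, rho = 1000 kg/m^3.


dp = 1000 * 1317 * 2.3 / 1e6 = 3.0291 MPa


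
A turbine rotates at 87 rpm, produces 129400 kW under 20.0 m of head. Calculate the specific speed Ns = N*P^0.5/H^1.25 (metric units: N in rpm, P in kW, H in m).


Ns = 87 * 129400^0.5 / 20.0^1.25 = 739.9441


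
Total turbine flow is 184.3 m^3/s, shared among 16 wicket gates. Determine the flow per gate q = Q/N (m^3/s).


q = 184.3 / 16 = 11.5188 m^3/s


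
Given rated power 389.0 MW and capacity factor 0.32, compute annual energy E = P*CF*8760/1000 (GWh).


E = 389.0 * 0.32 * 8760 / 1000 = 1090.4448 GWh


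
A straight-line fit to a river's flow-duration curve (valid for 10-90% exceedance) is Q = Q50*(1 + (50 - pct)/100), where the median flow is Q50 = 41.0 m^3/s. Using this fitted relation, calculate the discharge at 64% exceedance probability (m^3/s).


Q = 41.0 * (1 + (50 - 64)/100) = 35.2600 m^3/s


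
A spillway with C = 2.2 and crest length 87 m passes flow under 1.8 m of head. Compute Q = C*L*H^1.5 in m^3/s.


Q = 2.2 * 87 * 1.8^1.5 = 462.2221 m^3/s


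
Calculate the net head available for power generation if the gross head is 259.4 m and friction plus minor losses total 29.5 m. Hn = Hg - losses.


Hn = 259.4 - 29.5 = 229.9000 m


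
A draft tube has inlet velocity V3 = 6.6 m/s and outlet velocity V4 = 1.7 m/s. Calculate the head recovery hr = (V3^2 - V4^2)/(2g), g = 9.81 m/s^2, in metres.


hr = (6.6^2 - 1.7^2) / (2*9.81) = 2.0729 m


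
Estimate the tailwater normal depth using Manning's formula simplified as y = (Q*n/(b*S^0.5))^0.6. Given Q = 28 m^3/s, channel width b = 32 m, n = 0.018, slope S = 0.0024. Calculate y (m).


y = (28 * 0.018 / (32 * 0.0024^0.5))^0.6 = 0.5062 m


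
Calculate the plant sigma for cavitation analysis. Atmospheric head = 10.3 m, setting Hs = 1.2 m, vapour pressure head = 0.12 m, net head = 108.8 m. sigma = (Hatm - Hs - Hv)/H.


sigma = (10.3 - 1.2 - 0.12) / 108.8 = 0.0825


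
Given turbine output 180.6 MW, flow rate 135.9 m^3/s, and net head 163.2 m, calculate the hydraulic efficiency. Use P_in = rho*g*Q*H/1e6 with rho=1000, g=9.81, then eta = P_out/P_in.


P_in = 1000 * 9.81 * 135.9 * 163.2 / 1e6 = 217.5748 MW
eta = 180.6 / 217.5748 = 0.8301


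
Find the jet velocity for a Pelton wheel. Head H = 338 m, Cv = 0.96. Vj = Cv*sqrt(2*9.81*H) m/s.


Vj = 0.96 * sqrt(2*9.81*338) = 78.1770 m/s


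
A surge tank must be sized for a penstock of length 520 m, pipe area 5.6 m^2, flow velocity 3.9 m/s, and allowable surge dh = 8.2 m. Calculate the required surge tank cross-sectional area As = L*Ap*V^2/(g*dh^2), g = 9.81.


As = 520 * 5.6 * 3.9^2 / (9.81 * 8.2^2) = 67.1466 m^2


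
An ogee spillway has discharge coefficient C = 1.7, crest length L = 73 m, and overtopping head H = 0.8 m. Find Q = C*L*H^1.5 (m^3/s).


Q = 1.7 * 73 * 0.8^1.5 = 88.7987 m^3/s


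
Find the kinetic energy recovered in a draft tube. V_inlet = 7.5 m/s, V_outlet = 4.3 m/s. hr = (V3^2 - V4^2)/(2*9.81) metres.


hr = (7.5^2 - 4.3^2) / (2*9.81) = 1.9246 m


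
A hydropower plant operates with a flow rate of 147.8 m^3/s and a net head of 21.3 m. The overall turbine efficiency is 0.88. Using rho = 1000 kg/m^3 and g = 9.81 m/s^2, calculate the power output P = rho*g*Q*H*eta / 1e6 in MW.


P = 1000 * 9.81 * 147.8 * 21.3 * 0.88 / 1e6 = 27.1773 MW


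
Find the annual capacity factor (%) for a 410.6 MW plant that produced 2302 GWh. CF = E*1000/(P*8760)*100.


CF = 2302 * 1000 / (410.6 * 8760) * 100 = 64.0003 %


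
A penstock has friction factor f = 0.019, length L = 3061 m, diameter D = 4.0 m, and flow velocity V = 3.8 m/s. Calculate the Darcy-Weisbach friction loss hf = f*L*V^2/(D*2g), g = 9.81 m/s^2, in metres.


hf = 0.019 * 3061 * 3.8^2 / (4.0 * 2 * 9.81) = 10.7010 m


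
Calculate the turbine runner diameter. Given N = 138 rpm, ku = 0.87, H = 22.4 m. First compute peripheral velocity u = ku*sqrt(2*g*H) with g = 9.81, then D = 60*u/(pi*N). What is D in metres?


u = 0.87 * sqrt(2*9.81*22.4) = 18.2387 m/s
D = 60 * 18.2387 / (pi * 138) = 2.5241 m


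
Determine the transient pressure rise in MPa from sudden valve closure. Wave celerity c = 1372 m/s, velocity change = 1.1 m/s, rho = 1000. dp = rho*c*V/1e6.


dp = 1000 * 1372 * 1.1 / 1e6 = 1.5092 MPa


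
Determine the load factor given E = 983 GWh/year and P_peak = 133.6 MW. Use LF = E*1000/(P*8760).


LF = 983 * 1000 / (133.6 * 8760) = 0.8399


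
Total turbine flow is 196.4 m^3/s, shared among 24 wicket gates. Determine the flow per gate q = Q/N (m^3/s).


q = 196.4 / 24 = 8.1833 m^3/s


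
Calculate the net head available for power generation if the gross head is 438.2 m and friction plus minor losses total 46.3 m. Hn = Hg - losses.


Hn = 438.2 - 46.3 = 391.9000 m


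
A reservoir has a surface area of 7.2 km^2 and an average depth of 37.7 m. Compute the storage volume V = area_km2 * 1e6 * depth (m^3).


V = 7.2 * 1e6 * 37.7 = 2.7144e+08 m^3


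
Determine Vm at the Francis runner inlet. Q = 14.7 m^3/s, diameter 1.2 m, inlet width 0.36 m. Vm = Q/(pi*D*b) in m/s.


Vm = 14.7 / (pi * 1.2 * 0.36) = 10.8314 m/s


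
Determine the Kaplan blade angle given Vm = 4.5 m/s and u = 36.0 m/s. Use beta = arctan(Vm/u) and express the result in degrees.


beta = arctan(4.5 / 36.0) = 7.1250 degrees


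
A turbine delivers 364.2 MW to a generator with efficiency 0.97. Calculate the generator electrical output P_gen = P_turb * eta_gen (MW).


P_gen = 364.2 * 0.97 = 353.2740 MW


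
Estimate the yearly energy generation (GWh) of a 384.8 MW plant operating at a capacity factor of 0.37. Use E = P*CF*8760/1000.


E = 384.8 * 0.37 * 8760 / 1000 = 1247.2138 GWh


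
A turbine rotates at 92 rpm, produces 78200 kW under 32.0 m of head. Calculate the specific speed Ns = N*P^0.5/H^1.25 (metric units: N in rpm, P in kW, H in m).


Ns = 92 * 78200^0.5 / 32.0^1.25 = 338.0288


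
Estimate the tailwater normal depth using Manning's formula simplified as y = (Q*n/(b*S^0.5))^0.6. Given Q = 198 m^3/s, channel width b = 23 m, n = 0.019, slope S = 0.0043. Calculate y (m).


y = (198 * 0.019 / (23 * 0.0043^0.5))^0.6 = 1.7305 m


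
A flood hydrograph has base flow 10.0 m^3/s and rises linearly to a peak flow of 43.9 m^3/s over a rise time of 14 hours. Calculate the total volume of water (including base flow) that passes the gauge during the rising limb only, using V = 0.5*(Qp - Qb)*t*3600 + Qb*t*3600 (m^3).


V = 0.5*(43.9 - 10.0)*14*3600 + 10.0*14*3600 = 1.3583e+06 m^3


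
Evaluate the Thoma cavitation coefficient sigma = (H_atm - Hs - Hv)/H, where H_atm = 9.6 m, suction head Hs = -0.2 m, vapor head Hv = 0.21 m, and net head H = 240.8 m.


sigma = (9.6 - (-0.2) - 0.21) / 240.8 = 0.0398


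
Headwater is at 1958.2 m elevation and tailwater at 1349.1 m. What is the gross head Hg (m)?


Hg = 1958.2 - 1349.1 = 609.1000 m


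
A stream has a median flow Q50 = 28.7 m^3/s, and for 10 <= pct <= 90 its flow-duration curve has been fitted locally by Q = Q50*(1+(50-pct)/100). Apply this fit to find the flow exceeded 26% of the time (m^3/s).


Q = 28.7 * (1 + (50 - 26)/100) = 35.5880 m^3/s


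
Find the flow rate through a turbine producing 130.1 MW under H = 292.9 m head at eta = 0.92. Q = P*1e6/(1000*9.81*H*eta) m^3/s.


Q = 130.1 * 1e6 / (1000 * 9.81 * 292.9 * 0.92) = 49.2154 m^3/s


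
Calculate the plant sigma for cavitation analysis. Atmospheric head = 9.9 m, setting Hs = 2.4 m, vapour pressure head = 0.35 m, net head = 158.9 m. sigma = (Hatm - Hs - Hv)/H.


sigma = (9.9 - 2.4 - 0.35) / 158.9 = 0.0450


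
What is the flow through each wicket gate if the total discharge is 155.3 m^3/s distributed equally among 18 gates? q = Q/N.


q = 155.3 / 18 = 8.6278 m^3/s


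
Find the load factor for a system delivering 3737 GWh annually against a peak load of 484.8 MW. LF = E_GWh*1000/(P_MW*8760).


LF = 3737 * 1000 / (484.8 * 8760) = 0.8799


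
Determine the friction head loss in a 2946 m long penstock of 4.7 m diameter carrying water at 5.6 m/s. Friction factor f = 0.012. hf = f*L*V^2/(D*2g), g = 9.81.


hf = 0.012 * 2946 * 5.6^2 / (4.7 * 2 * 9.81) = 12.0225 m


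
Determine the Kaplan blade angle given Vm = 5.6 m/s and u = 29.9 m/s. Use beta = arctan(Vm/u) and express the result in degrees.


beta = arctan(5.6 / 29.9) = 10.6081 degrees


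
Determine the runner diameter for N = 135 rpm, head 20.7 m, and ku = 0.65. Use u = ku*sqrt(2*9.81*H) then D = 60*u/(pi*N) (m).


u = 0.65 * sqrt(2*9.81*20.7) = 13.0993 m/s
D = 60 * 13.0993 / (pi * 135) = 1.8532 m


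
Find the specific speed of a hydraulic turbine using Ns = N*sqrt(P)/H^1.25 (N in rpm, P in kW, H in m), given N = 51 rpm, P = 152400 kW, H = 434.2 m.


Ns = 51 * 152400^0.5 / 434.2^1.25 = 10.0450


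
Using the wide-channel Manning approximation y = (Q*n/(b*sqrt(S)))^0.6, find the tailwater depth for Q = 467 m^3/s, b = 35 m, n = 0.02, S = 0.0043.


y = (467 * 0.02 / (35 * 0.0043^0.5))^0.6 = 2.3213 m
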